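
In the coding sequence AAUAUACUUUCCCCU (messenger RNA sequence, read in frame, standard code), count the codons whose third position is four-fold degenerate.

Codon 1 AAU (Asn): third position 2-fold.
Codon 2 AUA (Ile): third position 3-fold.
Codon 3 CUU (Leu): third position 4-fold.
Codon 4 UCC (Ser): third position 4-fold.
Codon 5 CCU (Pro): third position 4-fold.
Four-fold degenerate third positions: 3.

3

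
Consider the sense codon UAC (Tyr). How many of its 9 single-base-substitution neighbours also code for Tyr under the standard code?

Position 1: none → 0 synonymous.
Position 2: none → 0 synonymous.
Position 3: UAU → 1 synonymous.
Total: 0 + 0 + 1 = 1.

1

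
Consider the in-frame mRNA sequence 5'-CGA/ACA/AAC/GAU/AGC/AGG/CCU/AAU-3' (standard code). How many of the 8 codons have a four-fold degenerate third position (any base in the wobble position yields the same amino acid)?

Codon 1 CGA (Arg): third position 4-fold.
Codon 2 ACA (Thr): third position 4-fold.
Codon 3 AAC (Asn): third position 2-fold.
Codon 4 GAU (Asp): third position 2-fold.
Codon 5 AGC (Ser): third position 2-fold.
Codon 6 AGG (Arg): third position 2-fold.
Codon 7 CCU (Pro): third position 4-fold.
Codon 8 AAU (Asn): third position 2-fold.
Four-fold degenerate third positions: 3.

3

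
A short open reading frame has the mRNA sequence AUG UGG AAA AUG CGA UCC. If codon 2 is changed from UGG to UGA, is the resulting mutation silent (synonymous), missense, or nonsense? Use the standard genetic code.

Position 6 falls in codon 2: UGG → Trp.
After the substitution the codon is UGA → Stop.
The new codon is a stop codon, so this is a nonsense mutation.

nonsense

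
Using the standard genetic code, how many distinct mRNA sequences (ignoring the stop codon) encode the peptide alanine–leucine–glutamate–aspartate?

96

Ala: 4 codons.
Leu: 6 codons.
Glu: 2 codons.
Asp: 2 codons.
4 × 6 × 2 × 2 = 96.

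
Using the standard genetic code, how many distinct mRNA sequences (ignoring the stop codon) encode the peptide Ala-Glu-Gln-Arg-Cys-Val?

768

Ala: 4 codons.
Glu: 2 codons.
Gln: 2 codons.
Arg: 6 codons.
Cys: 2 codons.
Val: 4 codons.
4 × 2 × 2 × 6 × 2 × 4 = 768.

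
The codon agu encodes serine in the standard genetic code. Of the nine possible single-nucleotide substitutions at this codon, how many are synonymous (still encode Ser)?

1

Position 1: none → 0 synonymous.
Position 2: none → 0 synonymous.
Position 3: AGC → 1 synonymous.
Total: 0 + 0 + 1 = 1.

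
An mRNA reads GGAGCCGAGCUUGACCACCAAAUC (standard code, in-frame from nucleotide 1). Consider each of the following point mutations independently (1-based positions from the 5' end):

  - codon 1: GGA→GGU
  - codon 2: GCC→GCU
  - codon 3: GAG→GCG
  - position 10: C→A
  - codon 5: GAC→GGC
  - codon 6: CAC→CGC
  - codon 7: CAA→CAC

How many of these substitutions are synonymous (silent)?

Codon 1: GGA (Gly) → GGU (Gly) — synonymous.
Codon 2: GCC (Ala) → GCU (Ala) — synonymous.
Codon 3: GAG (Glu) → GCG (Ala) — missense.
Codon 4: CUU (Leu) → AUU (Ile) — missense.
Codon 5: GAC (Asp) → GGC (Gly) — missense.
Codon 6: CAC (His) → CGC (Arg) — missense.
Codon 7: CAA (Gln) → CAC (His) — missense.
Synonymous: 2 of 7.

2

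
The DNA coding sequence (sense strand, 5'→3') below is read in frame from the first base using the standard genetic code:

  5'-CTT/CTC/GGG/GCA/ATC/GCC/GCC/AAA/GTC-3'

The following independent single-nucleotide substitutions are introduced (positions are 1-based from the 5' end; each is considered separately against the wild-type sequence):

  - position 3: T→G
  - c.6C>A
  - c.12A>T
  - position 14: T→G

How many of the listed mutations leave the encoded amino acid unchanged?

Codon 1: CTT (Leu) → CTG (Leu) — synonymous.
Codon 2: CTC (Leu) → CTA (Leu) — synonymous.
Codon 4: GCA (Ala) → GCT (Ala) — synonymous.
Codon 5: ATC (Ile) → AGC (Ser) — missense.
Synonymous: 3 of 4.

3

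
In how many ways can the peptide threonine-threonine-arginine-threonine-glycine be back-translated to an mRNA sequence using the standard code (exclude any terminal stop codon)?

1536

Thr: 4 codons.
Thr: 4 codons.
Arg: 6 codons.
Thr: 4 codons.
Gly: 4 codons.
4 × 4 × 6 × 4 × 4 = 1536.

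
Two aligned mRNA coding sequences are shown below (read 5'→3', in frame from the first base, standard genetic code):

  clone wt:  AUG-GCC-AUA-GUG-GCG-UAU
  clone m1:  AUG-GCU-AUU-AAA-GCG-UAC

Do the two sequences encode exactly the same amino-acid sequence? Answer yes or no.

no

Codon 1: AUG Met / AUG Met — identical.
Codon 2: GCC Ala / GCU Ala — synonymous.
Codon 3: AUA Ile / AUU Ile — synonymous.
Codon 4: GUG Val / AAA Lys — nonsynonymous.
Codon 5: GCG Ala / GCG Ala — identical.
Codon 6: UAU Tyr / UAC Tyr — synonymous.
Nonsynonymous differences: 1 → different protein.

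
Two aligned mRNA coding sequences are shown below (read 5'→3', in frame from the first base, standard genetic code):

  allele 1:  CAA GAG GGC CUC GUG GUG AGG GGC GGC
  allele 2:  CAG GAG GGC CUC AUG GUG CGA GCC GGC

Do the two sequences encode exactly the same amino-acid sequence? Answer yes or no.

Codon 1: CAA Gln / CAG Gln — synonymous.
Codon 2: GAG Glu / GAG Glu — identical.
Codon 3: GGC Gly / GGC Gly — identical.
Codon 4: CUC Leu / CUC Leu — identical.
Codon 5: GUG Val / AUG Met — nonsynonymous.
Codon 6: GUG Val / GUG Val — identical.
Codon 7: AGG Arg / CGA Arg — synonymous.
Codon 8: GGC Gly / GCC Ala — nonsynonymous.
Codon 9: GGC Gly / GGC Gly — identical.
Nonsynonymous differences: 2 → different protein.

no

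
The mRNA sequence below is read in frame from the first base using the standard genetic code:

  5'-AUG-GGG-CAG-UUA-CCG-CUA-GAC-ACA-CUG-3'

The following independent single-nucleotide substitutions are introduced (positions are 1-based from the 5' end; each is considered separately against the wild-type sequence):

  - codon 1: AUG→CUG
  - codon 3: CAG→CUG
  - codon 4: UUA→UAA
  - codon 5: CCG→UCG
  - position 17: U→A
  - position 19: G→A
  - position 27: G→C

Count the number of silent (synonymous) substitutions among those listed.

Codon 1: AUG (Met) → CUG (Leu) — missense.
Codon 3: CAG (Gln) → CUG (Leu) — missense.
Codon 4: UUA (Leu) → UAA (Stop) — nonsense.
Codon 5: CCG (Pro) → UCG (Ser) — missense.
Codon 6: CUA (Leu) → CAA (Gln) — missense.
Codon 7: GAC (Asp) → AAC (Asn) — missense.
Codon 9: CUG (Leu) → CUC (Leu) — synonymous.
Synonymous: 1 of 7.

1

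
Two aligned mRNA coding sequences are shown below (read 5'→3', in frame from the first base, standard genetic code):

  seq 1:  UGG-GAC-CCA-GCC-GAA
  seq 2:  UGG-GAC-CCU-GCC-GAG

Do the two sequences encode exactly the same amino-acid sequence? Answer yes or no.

Codon 1: UGG Trp / UGG Trp — identical.
Codon 2: GAC Asp / GAC Asp — identical.
Codon 3: CCA Pro / CCU Pro — synonymous.
Codon 4: GCC Ala / GCC Ala — identical.
Codon 5: GAA Glu / GAG Glu — synonymous.
Nonsynonymous differences: 0 → same protein.

yes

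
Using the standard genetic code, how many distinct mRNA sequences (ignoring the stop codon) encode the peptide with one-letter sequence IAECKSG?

Ile: 3 codons.
Ala: 4 codons.
Glu: 2 codons.
Cys: 2 codons.
Lys: 2 codons.
Ser: 6 codons.
Gly: 4 codons.
3 × 4 × 2 × 2 × 2 × 6 × 4 = 2304.

2304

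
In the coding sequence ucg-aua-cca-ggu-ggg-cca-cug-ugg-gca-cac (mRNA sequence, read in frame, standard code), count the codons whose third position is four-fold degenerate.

7

Codon 1 UCG (Ser): third position 4-fold.
Codon 2 AUA (Ile): third position 3-fold.
Codon 3 CCA (Pro): third position 4-fold.
Codon 4 GGU (Gly): third position 4-fold.
Codon 5 GGG (Gly): third position 4-fold.
Codon 6 CCA (Pro): third position 4-fold.
Codon 7 CUG (Leu): third position 4-fold.
Codon 8 UGG (Trp): third position 1-fold.
Codon 9 GCA (Ala): third position 4-fold.
Codon 10 CAC (His): third position 2-fold.
Four-fold degenerate third positions: 7.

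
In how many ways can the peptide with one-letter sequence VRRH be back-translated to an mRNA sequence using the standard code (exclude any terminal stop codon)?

288

Val: 4 codons.
Arg: 6 codons.
Arg: 6 codons.
His: 2 codons.
4 × 6 × 6 × 2 = 288.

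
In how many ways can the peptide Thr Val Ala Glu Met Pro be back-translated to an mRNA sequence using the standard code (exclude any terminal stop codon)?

Thr: 4 codons.
Val: 4 codons.
Ala: 4 codons.
Glu: 2 codons.
Met: 1 codon.
Pro: 4 codons.
4 × 4 × 4 × 2 × 1 × 4 = 512.

512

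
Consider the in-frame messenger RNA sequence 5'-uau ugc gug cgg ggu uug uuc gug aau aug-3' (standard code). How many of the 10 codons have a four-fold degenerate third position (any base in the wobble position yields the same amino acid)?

4

Codon 1 UAU (Tyr): third position 2-fold.
Codon 2 UGC (Cys): third position 2-fold.
Codon 3 GUG (Val): third position 4-fold.
Codon 4 CGG (Arg): third position 4-fold.
Codon 5 GGU (Gly): third position 4-fold.
Codon 6 UUG (Leu): third position 2-fold.
Codon 7 UUC (Phe): third position 2-fold.
Codon 8 GUG (Val): third position 4-fold.
Codon 9 AAU (Asn): third position 2-fold.
Codon 10 AUG (Met): third position 1-fold.
Four-fold degenerate third positions: 4.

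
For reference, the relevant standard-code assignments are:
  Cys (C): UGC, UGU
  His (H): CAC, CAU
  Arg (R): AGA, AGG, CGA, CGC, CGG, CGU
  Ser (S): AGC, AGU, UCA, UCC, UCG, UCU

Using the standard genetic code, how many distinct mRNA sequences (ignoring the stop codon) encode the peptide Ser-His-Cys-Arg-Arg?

Ser: 6 codons.
His: 2 codons.
Cys: 2 codons.
Arg: 6 codons.
Arg: 6 codons.
6 × 2 × 2 × 6 × 6 = 864.

864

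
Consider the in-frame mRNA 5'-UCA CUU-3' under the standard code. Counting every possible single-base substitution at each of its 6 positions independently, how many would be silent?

Codon 1 (UCA, Ser): 3 synonymous substitutions.
Codon 2 (CUU, Leu): 3 synonymous substitutions.
Total: 3 + 3 = 6.

6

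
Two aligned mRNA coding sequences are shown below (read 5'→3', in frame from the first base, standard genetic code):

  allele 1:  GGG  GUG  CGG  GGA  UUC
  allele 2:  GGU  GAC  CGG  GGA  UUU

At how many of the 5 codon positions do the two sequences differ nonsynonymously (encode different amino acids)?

Codon 1: GGG Gly / GGU Gly — synonymous.
Codon 2: GUG Val / GAC Asp — nonsynonymous.
Codon 3: CGG Arg / CGG Arg — identical.
Codon 4: GGA Gly / GGA Gly — identical.
Codon 5: UUC Phe / UUU Phe — synonymous.
Nonsynonymous differences: 1.

1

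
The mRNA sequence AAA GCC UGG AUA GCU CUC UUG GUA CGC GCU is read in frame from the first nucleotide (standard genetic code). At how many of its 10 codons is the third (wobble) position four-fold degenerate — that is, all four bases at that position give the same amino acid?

Codon 1 AAA (Lys): third position 2-fold.
Codon 2 GCC (Ala): third position 4-fold.
Codon 3 UGG (Trp): third position 1-fold.
Codon 4 AUA (Ile): third position 3-fold.
Codon 5 GCU (Ala): third position 4-fold.
Codon 6 CUC (Leu): third position 4-fold.
Codon 7 UUG (Leu): third position 2-fold.
Codon 8 GUA (Val): third position 4-fold.
Codon 9 CGC (Arg): third position 4-fold.
Codon 10 GCU (Ala): third position 4-fold.
Four-fold degenerate third positions: 6.

6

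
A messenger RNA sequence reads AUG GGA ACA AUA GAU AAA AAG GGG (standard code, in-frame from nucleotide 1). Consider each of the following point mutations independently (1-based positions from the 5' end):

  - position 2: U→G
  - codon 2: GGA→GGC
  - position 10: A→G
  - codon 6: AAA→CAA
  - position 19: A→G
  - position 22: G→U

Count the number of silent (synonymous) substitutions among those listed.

1

Codon 1: AUG (Met) → AGG (Arg) — missense.
Codon 2: GGA (Gly) → GGC (Gly) — synonymous.
Codon 4: AUA (Ile) → GUA (Val) — missense.
Codon 6: AAA (Lys) → CAA (Gln) — missense.
Codon 7: AAG (Lys) → GAG (Glu) — missense.
Codon 8: GGG (Gly) → UGG (Trp) — missense.
Synonymous: 1 of 6.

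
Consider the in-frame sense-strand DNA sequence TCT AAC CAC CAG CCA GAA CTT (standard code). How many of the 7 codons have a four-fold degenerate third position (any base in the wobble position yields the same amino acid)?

3

Codon 1 TCT (Ser): third position 4-fold.
Codon 2 AAC (Asn): third position 2-fold.
Codon 3 CAC (His): third position 2-fold.
Codon 4 CAG (Gln): third position 2-fold.
Codon 5 CCA (Pro): third position 4-fold.
Codon 6 GAA (Glu): third position 2-fold.
Codon 7 CTT (Leu): third position 4-fold.
Four-fold degenerate third positions: 3.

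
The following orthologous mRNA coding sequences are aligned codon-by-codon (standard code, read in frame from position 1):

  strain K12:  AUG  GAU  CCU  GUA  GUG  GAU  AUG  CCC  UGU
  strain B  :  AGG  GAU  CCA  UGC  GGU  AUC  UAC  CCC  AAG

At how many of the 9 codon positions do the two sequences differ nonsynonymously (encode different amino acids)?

6

Codon 1: AUG Met / AGG Arg — nonsynonymous.
Codon 2: GAU Asp / GAU Asp — identical.
Codon 3: CCU Pro / CCA Pro — synonymous.
Codon 4: GUA Val / UGC Cys — nonsynonymous.
Codon 5: GUG Val / GGU Gly — nonsynonymous.
Codon 6: GAU Asp / AUC Ile — nonsynonymous.
Codon 7: AUG Met / UAC Tyr — nonsynonymous.
Codon 8: CCC Pro / CCC Pro — identical.
Codon 9: UGU Cys / AAG Lys — nonsynonymous.
Nonsynonymous differences: 6.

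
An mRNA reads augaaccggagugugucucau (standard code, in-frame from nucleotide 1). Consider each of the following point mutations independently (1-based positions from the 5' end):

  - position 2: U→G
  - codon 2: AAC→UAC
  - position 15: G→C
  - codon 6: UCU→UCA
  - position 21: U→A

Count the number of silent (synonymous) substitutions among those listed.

Codon 1: AUG (Met) → AGG (Arg) — missense.
Codon 2: AAC (Asn) → UAC (Tyr) — missense.
Codon 5: GUG (Val) → GUC (Val) — synonymous.
Codon 6: UCU (Ser) → UCA (Ser) — synonymous.
Codon 7: CAU (His) → CAA (Gln) — missense.
Synonymous: 2 of 5.

2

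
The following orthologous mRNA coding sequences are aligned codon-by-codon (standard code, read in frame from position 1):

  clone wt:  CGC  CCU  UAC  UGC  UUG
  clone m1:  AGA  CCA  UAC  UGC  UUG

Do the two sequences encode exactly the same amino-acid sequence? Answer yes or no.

yes

Codon 1: CGC Arg / AGA Arg — synonymous.
Codon 2: CCU Pro / CCA Pro — synonymous.
Codon 3: UAC Tyr / UAC Tyr — identical.
Codon 4: UGC Cys / UGC Cys — identical.
Codon 5: UUG Leu / UUG Leu — identical.
Nonsynonymous differences: 0 → same protein.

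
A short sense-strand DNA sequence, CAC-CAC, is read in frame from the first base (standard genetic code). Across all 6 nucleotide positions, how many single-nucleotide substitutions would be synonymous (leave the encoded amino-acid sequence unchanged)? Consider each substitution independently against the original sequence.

Codon 1 (CAC, His): 1 synonymous substitution.
Codon 2 (CAC, His): 1 synonymous substitution.
Total: 1 + 1 = 2.

2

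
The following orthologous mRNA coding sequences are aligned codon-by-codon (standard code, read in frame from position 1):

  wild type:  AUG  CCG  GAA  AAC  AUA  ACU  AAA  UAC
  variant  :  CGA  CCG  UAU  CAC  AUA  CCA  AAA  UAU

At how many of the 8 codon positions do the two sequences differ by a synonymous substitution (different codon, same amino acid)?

1

Codon 1: AUG Met / CGA Arg — nonsynonymous.
Codon 2: CCG Pro / CCG Pro — identical.
Codon 3: GAA Glu / UAU Tyr — nonsynonymous.
Codon 4: AAC Asn / CAC His — nonsynonymous.
Codon 5: AUA Ile / AUA Ile — identical.
Codon 6: ACU Thr / CCA Pro — nonsynonymous.
Codon 7: AAA Lys / AAA Lys — identical.
Codon 8: UAC Tyr / UAU Tyr — synonymous.
Synonymous differences: 1.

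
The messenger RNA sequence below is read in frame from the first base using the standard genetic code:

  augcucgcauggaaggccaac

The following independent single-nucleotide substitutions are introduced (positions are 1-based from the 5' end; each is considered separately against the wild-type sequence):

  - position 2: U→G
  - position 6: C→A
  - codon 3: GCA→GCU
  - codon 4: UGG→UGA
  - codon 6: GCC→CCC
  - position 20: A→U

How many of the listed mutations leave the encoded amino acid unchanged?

Codon 1: AUG (Met) → AGG (Arg) — missense.
Codon 2: CUC (Leu) → CUA (Leu) — synonymous.
Codon 3: GCA (Ala) → GCU (Ala) — synonymous.
Codon 4: UGG (Trp) → UGA (Stop) — nonsense.
Codon 6: GCC (Ala) → CCC (Pro) — missense.
Codon 7: AAC (Asn) → AUC (Ile) — missense.
Synonymous: 2 of 6.

2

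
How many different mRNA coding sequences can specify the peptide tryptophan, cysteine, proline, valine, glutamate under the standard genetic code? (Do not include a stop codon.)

Trp: 1 codon.
Cys: 2 codons.
Pro: 4 codons.
Val: 4 codons.
Glu: 2 codons.
1 × 2 × 4 × 4 × 2 = 64.

64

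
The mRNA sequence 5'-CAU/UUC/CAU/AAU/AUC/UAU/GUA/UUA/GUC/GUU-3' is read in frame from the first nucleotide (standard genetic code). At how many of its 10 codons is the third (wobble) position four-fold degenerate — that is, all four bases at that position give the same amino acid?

Codon 1 CAU (His): third position 2-fold.
Codon 2 UUC (Phe): third position 2-fold.
Codon 3 CAU (His): third position 2-fold.
Codon 4 AAU (Asn): third position 2-fold.
Codon 5 AUC (Ile): third position 3-fold.
Codon 6 UAU (Tyr): third position 2-fold.
Codon 7 GUA (Val): third position 4-fold.
Codon 8 UUA (Leu): third position 2-fold.
Codon 9 GUC (Val): third position 4-fold.
Codon 10 GUU (Val): third position 4-fold.
Four-fold degenerate third positions: 3.

3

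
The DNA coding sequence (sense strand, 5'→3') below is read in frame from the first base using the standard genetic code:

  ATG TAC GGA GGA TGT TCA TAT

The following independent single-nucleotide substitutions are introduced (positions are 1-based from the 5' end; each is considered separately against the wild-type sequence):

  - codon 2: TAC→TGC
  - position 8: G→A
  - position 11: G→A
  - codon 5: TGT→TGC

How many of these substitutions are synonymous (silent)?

Codon 2: TAC (Tyr) → TGC (Cys) — missense.
Codon 3: GGA (Gly) → GAA (Glu) — missense.
Codon 4: GGA (Gly) → GAA (Glu) — missense.
Codon 5: TGT (Cys) → TGC (Cys) — synonymous.
Synonymous: 1 of 4.

1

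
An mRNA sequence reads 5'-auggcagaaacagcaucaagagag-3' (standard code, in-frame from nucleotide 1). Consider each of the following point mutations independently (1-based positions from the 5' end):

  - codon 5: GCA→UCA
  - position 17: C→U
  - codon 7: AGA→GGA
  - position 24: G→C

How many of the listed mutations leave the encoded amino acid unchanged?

Codon 5: GCA (Ala) → UCA (Ser) — missense.
Codon 6: UCA (Ser) → UUA (Leu) — missense.
Codon 7: AGA (Arg) → GGA (Gly) — missense.
Codon 8: GAG (Glu) → GAC (Asp) — missense.
Synonymous: 0 of 4.

0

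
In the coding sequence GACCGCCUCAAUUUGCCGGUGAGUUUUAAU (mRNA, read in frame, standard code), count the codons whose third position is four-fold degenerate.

Codon 1 GAC (Asp): third position 2-fold.
Codon 2 CGC (Arg): third position 4-fold.
Codon 3 CUC (Leu): third position 4-fold.
Codon 4 AAU (Asn): third position 2-fold.
Codon 5 UUG (Leu): third position 2-fold.
Codon 6 CCG (Pro): third position 4-fold.
Codon 7 GUG (Val): third position 4-fold.
Codon 8 AGU (Ser): third position 2-fold.
Codon 9 UUU (Phe): third position 2-fold.
Codon 10 AAU (Asn): third position 2-fold.
Four-fold degenerate third positions: 4.

4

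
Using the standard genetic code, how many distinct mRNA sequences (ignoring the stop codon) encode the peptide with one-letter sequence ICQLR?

Ile: 3 codons.
Cys: 2 codons.
Gln: 2 codons.
Leu: 6 codons.
Arg: 6 codons.
3 × 2 × 2 × 6 × 6 = 432.

432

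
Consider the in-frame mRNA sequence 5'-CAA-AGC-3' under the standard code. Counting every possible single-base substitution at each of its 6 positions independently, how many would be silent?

2

Codon 1 (CAA, Gln): 1 synonymous substitution.
Codon 2 (AGC, Ser): 1 synonymous substitution.
Total: 1 + 1 = 2.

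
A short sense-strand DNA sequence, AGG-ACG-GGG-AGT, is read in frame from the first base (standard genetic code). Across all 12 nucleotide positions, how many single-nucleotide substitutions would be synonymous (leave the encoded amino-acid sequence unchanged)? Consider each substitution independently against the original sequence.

Codon 1 (AGG, Arg): 2 synonymous substitutions.
Codon 2 (ACG, Thr): 3 synonymous substitutions.
Codon 3 (GGG, Gly): 3 synonymous substitutions.
Codon 4 (AGT, Ser): 1 synonymous substitution.
Total: 2 + 3 + 3 + 1 = 9.

9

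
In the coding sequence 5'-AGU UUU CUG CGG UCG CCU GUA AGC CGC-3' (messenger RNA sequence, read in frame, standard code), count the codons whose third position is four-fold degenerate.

6

Codon 1 AGU (Ser): third position 2-fold.
Codon 2 UUU (Phe): third position 2-fold.
Codon 3 CUG (Leu): third position 4-fold.
Codon 4 CGG (Arg): third position 4-fold.
Codon 5 UCG (Ser): third position 4-fold.
Codon 6 CCU (Pro): third position 4-fold.
Codon 7 GUA (Val): third position 4-fold.
Codon 8 AGC (Ser): third position 2-fold.
Codon 9 CGC (Arg): third position 4-fold.
Four-fold degenerate third positions: 6.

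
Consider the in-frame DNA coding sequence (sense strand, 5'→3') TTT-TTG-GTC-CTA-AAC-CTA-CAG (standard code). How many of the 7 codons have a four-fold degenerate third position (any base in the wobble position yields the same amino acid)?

Codon 1 TTT (Phe): third position 2-fold.
Codon 2 TTG (Leu): third position 2-fold.
Codon 3 GTC (Val): third position 4-fold.
Codon 4 CTA (Leu): third position 4-fold.
Codon 5 AAC (Asn): third position 2-fold.
Codon 6 CTA (Leu): third position 4-fold.
Codon 7 CAG (Gln): third position 2-fold.
Four-fold degenerate third positions: 3.

3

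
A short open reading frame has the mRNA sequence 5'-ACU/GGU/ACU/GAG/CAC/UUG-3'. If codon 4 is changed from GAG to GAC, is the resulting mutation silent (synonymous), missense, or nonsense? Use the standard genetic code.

missense

Position 12 falls in codon 4: GAG → Glu.
After the substitution the codon is GAC → Asp.
Glu ≠ Asp, so this is a missense mutation.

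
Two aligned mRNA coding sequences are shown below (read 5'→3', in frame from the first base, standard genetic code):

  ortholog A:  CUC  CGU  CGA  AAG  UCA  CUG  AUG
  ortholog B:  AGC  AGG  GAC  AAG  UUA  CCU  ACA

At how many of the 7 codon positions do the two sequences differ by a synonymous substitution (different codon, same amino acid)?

Codon 1: CUC Leu / AGC Ser — nonsynonymous.
Codon 2: CGU Arg / AGG Arg — synonymous.
Codon 3: CGA Arg / GAC Asp — nonsynonymous.
Codon 4: AAG Lys / AAG Lys — identical.
Codon 5: UCA Ser / UUA Leu — nonsynonymous.
Codon 6: CUG Leu / CCU Pro — nonsynonymous.
Codon 7: AUG Met / ACA Thr — nonsynonymous.
Synonymous differences: 1.

1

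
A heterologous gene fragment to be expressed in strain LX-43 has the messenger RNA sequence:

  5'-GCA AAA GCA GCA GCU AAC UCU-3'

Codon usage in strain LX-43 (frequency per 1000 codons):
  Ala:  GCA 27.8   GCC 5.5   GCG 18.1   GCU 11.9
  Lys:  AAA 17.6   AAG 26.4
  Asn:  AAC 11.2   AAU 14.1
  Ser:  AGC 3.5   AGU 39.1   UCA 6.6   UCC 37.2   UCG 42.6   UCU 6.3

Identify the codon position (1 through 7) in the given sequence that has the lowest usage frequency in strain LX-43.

Codon 1 GCA (Ala): 27.8 per 1000.
Codon 2 AAA (Lys): 17.6 per 1000.
Codon 3 GCA (Ala): 27.8 per 1000.
Codon 4 GCA (Ala): 27.8 per 1000.
Codon 5 GCU (Ala): 11.9 per 1000.
Codon 6 AAC (Asn): 11.2 per 1000.
Codon 7 UCU (Ser): 6.3 per 1000.
Lowest frequency is 6.3 at codon 7.

7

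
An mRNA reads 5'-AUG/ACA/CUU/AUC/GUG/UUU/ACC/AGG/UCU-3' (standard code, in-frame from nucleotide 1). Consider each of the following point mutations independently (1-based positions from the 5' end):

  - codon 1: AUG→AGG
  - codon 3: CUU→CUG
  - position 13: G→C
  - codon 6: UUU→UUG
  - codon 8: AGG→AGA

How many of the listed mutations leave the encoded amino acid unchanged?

Codon 1: AUG (Met) → AGG (Arg) — missense.
Codon 3: CUU (Leu) → CUG (Leu) — synonymous.
Codon 5: GUG (Val) → CUG (Leu) — missense.
Codon 6: UUU (Phe) → UUG (Leu) — missense.
Codon 8: AGG (Arg) → AGA (Arg) — synonymous.
Synonymous: 2 of 5.

2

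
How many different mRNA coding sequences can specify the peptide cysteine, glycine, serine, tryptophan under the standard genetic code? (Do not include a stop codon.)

Cys: 2 codons.
Gly: 4 codons.
Ser: 6 codons.
Trp: 1 codon.
2 × 4 × 6 × 1 = 48.

48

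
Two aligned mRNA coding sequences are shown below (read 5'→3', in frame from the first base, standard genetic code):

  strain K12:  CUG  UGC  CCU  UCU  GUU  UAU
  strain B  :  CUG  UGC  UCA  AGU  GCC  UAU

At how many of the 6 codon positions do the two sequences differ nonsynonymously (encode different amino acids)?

Codon 1: CUG Leu / CUG Leu — identical.
Codon 2: UGC Cys / UGC Cys — identical.
Codon 3: CCU Pro / UCA Ser — nonsynonymous.
Codon 4: UCU Ser / AGU Ser — synonymous.
Codon 5: GUU Val / GCC Ala — nonsynonymous.
Codon 6: UAU Tyr / UAU Tyr — identical.
Nonsynonymous differences: 2.

2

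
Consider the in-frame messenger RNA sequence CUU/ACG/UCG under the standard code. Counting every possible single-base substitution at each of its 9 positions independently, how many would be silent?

Codon 1 (CUU, Leu): 3 synonymous substitutions.
Codon 2 (ACG, Thr): 3 synonymous substitutions.
Codon 3 (UCG, Ser): 3 synonymous substitutions.
Total: 3 + 3 + 3 = 9.

9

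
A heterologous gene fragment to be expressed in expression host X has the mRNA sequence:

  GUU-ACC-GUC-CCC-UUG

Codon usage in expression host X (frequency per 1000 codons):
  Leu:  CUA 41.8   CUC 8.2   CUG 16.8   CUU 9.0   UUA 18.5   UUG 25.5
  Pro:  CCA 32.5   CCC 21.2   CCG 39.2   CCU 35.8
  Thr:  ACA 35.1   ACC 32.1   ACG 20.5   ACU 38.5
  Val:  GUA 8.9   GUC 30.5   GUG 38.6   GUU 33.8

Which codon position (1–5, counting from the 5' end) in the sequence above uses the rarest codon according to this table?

Codon 1 GUU (Val): 33.8 per 1000.
Codon 2 ACC (Thr): 32.1 per 1000.
Codon 3 GUC (Val): 30.5 per 1000.
Codon 4 CCC (Pro): 21.2 per 1000.
Codon 5 UUG (Leu): 25.5 per 1000.
Lowest frequency is 21.2 at codon 4.

4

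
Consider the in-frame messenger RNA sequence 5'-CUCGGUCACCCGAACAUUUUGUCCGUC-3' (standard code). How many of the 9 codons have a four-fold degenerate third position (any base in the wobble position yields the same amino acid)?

5

Codon 1 CUC (Leu): third position 4-fold.
Codon 2 GGU (Gly): third position 4-fold.
Codon 3 CAC (His): third position 2-fold.
Codon 4 CCG (Pro): third position 4-fold.
Codon 5 AAC (Asn): third position 2-fold.
Codon 6 AUU (Ile): third position 3-fold.
Codon 7 UUG (Leu): third position 2-fold.
Codon 8 UCC (Ser): third position 4-fold.
Codon 9 GUC (Val): third position 4-fold.
Four-fold degenerate third positions: 5.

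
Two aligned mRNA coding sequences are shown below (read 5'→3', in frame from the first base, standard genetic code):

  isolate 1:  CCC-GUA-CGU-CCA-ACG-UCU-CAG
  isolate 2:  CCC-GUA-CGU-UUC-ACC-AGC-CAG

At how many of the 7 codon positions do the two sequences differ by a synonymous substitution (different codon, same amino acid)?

Codon 1: CCC Pro / CCC Pro — identical.
Codon 2: GUA Val / GUA Val — identical.
Codon 3: CGU Arg / CGU Arg — identical.
Codon 4: CCA Pro / UUC Phe — nonsynonymous.
Codon 5: ACG Thr / ACC Thr — synonymous.
Codon 6: UCU Ser / AGC Ser — synonymous.
Codon 7: CAG Gln / CAG Gln — identical.
Synonymous differences: 2.

2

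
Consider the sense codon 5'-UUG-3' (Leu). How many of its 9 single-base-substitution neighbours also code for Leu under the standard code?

2

Position 1: CUG → 1 synonymous.
Position 2: none → 0 synonymous.
Position 3: UUA → 1 synonymous.
Total: 1 + 0 + 1 = 2.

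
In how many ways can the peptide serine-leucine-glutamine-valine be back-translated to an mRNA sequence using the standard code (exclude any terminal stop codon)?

Ser: 6 codons.
Leu: 6 codons.
Gln: 2 codons.
Val: 4 codons.
6 × 6 × 2 × 4 = 288.

288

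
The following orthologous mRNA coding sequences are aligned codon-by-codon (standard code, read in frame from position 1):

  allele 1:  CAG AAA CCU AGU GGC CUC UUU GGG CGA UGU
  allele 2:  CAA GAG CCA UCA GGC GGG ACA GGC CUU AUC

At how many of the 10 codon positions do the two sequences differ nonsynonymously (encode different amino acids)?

Codon 1: CAG Gln / CAA Gln — synonymous.
Codon 2: AAA Lys / GAG Glu — nonsynonymous.
Codon 3: CCU Pro / CCA Pro — synonymous.
Codon 4: AGU Ser / UCA Ser — synonymous.
Codon 5: GGC Gly / GGC Gly — identical.
Codon 6: CUC Leu / GGG Gly — nonsynonymous.
Codon 7: UUU Phe / ACA Thr — nonsynonymous.
Codon 8: GGG Gly / GGC Gly — synonymous.
Codon 9: CGA Arg / CUU Leu — nonsynonymous.
Codon 10: UGU Cys / AUC Ile — nonsynonymous.
Nonsynonymous differences: 5.

5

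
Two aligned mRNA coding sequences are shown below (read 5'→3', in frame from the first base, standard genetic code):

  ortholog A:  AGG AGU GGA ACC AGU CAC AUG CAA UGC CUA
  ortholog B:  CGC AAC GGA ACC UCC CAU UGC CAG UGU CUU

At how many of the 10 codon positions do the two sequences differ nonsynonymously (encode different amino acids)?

2

Codon 1: AGG Arg / CGC Arg — synonymous.
Codon 2: AGU Ser / AAC Asn — nonsynonymous.
Codon 3: GGA Gly / GGA Gly — identical.
Codon 4: ACC Thr / ACC Thr — identical.
Codon 5: AGU Ser / UCC Ser — synonymous.
Codon 6: CAC His / CAU His — synonymous.
Codon 7: AUG Met / UGC Cys — nonsynonymous.
Codon 8: CAA Gln / CAG Gln — synonymous.
Codon 9: UGC Cys / UGU Cys — synonymous.
Codon 10: CUA Leu / CUU Leu — synonymous.
Nonsynonymous differences: 2.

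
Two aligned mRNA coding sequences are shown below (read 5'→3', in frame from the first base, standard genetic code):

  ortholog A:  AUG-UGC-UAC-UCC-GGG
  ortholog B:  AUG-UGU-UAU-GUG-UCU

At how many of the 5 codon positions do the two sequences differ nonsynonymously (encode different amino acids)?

2

Codon 1: AUG Met / AUG Met — identical.
Codon 2: UGC Cys / UGU Cys — synonymous.
Codon 3: UAC Tyr / UAU Tyr — synonymous.
Codon 4: UCC Ser / GUG Val — nonsynonymous.
Codon 5: GGG Gly / UCU Ser — nonsynonymous.
Nonsynonymous differences: 2.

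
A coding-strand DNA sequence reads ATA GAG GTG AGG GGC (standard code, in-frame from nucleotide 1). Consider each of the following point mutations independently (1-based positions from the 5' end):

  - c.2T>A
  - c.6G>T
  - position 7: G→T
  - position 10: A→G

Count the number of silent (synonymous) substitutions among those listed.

0

Codon 1: ATA (Ile) → AAA (Lys) — missense.
Codon 2: GAG (Glu) → GAT (Asp) — missense.
Codon 3: GTG (Val) → TTG (Leu) — missense.
Codon 4: AGG (Arg) → GGG (Gly) — missense.
Synonymous: 0 of 4.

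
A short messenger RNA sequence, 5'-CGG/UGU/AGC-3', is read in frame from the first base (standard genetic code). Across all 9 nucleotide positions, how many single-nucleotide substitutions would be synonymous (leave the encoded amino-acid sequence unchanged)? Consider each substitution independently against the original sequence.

6

Codon 1 (CGG, Arg): 4 synonymous substitutions.
Codon 2 (UGU, Cys): 1 synonymous substitution.
Codon 3 (AGC, Ser): 1 synonymous substitution.
Total: 4 + 1 + 1 = 6.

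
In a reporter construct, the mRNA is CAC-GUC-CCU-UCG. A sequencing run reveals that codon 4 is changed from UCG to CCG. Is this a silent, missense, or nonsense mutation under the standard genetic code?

missense

Position 10 falls in codon 4: UCG → Ser.
After the substitution the codon is CCG → Pro.
Ser ≠ Pro, so this is a missense mutation.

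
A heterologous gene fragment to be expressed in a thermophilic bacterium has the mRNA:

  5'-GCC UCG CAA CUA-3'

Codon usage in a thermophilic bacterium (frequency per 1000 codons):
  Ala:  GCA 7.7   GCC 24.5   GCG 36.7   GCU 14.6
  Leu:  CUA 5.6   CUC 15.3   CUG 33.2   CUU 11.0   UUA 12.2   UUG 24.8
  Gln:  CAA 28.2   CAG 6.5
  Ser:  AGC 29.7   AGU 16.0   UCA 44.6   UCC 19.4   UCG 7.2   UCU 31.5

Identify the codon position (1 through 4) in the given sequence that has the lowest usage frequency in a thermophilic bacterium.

4

Codon 1 GCC (Ala): 24.5 per 1000.
Codon 2 UCG (Ser): 7.2 per 1000.
Codon 3 CAA (Gln): 28.2 per 1000.
Codon 4 CUA (Leu): 5.6 per 1000.
Lowest frequency is 5.6 at codon 4.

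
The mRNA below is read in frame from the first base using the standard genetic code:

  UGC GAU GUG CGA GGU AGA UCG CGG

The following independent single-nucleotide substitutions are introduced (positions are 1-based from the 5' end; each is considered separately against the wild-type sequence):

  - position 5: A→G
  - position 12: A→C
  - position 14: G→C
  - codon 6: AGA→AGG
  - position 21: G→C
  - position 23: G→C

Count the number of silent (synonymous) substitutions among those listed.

Codon 2: GAU (Asp) → GGU (Gly) — missense.
Codon 4: CGA (Arg) → CGC (Arg) — synonymous.
Codon 5: GGU (Gly) → GCU (Ala) — missense.
Codon 6: AGA (Arg) → AGG (Arg) — synonymous.
Codon 7: UCG (Ser) → UCC (Ser) — synonymous.
Codon 8: CGG (Arg) → CCG (Pro) — missense.
Synonymous: 3 of 6.

3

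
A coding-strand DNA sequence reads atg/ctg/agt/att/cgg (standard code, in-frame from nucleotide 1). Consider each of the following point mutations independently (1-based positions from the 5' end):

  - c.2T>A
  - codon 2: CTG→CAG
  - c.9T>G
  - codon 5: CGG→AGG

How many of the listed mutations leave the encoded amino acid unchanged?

1

Codon 1: ATG (Met) → AAG (Lys) — missense.
Codon 2: CTG (Leu) → CAG (Gln) — missense.
Codon 3: AGT (Ser) → AGG (Arg) — missense.
Codon 5: CGG (Arg) → AGG (Arg) — synonymous.
Synonymous: 1 of 4.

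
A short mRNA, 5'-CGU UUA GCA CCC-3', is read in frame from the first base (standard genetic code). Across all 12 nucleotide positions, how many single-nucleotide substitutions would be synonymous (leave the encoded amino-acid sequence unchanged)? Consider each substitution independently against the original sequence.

11

Codon 1 (CGU, Arg): 3 synonymous substitutions.
Codon 2 (UUA, Leu): 2 synonymous substitutions.
Codon 3 (GCA, Ala): 3 synonymous substitutions.
Codon 4 (CCC, Pro): 3 synonymous substitutions.
Total: 3 + 2 + 3 + 3 = 11.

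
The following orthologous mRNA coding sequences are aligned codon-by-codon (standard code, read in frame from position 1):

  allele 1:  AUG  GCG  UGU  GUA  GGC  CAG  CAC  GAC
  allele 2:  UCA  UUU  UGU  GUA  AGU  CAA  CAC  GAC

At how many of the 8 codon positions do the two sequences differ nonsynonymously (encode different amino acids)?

Codon 1: AUG Met / UCA Ser — nonsynonymous.
Codon 2: GCG Ala / UUU Phe — nonsynonymous.
Codon 3: UGU Cys / UGU Cys — identical.
Codon 4: GUA Val / GUA Val — identical.
Codon 5: GGC Gly / AGU Ser — nonsynonymous.
Codon 6: CAG Gln / CAA Gln — synonymous.
Codon 7: CAC His / CAC His — identical.
Codon 8: GAC Asp / GAC Asp — identical.
Nonsynonymous differences: 3.

3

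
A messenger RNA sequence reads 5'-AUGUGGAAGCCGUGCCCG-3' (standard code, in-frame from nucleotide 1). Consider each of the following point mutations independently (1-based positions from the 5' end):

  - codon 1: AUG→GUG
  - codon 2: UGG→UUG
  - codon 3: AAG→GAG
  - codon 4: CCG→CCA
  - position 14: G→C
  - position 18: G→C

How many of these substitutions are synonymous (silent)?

2

Codon 1: AUG (Met) → GUG (Val) — missense.
Codon 2: UGG (Trp) → UUG (Leu) — missense.
Codon 3: AAG (Lys) → GAG (Glu) — missense.
Codon 4: CCG (Pro) → CCA (Pro) — synonymous.
Codon 5: UGC (Cys) → UCC (Ser) — missense.
Codon 6: CCG (Pro) → CCC (Pro) — synonymous.
Synonymous: 2 of 6.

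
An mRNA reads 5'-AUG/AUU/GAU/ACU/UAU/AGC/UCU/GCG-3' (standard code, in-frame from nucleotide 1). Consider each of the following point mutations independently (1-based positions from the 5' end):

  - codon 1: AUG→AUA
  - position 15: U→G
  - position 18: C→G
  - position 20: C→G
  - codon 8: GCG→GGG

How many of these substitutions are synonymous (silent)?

Codon 1: AUG (Met) → AUA (Ile) — missense.
Codon 5: UAU (Tyr) → UAG (Stop) — nonsense.
Codon 6: AGC (Ser) → AGG (Arg) — missense.
Codon 7: UCU (Ser) → UGU (Cys) — missense.
Codon 8: GCG (Ala) → GGG (Gly) — missense.
Synonymous: 0 of 5.

0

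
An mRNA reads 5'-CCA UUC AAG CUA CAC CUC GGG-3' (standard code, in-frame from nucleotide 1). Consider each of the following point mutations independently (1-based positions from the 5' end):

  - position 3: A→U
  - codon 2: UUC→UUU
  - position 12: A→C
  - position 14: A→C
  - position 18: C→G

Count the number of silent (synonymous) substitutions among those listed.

Codon 1: CCA (Pro) → CCU (Pro) — synonymous.
Codon 2: UUC (Phe) → UUU (Phe) — synonymous.
Codon 4: CUA (Leu) → CUC (Leu) — synonymous.
Codon 5: CAC (His) → CCC (Pro) — missense.
Codon 6: CUC (Leu) → CUG (Leu) — synonymous.
Synonymous: 4 of 5.

4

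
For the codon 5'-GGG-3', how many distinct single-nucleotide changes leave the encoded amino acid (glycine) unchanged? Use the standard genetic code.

Position 1: none → 0 synonymous.
Position 2: none → 0 synonymous.
Position 3: GGU, GGC, GGA → 3 synonymous.
Total: 0 + 0 + 3 = 3.

3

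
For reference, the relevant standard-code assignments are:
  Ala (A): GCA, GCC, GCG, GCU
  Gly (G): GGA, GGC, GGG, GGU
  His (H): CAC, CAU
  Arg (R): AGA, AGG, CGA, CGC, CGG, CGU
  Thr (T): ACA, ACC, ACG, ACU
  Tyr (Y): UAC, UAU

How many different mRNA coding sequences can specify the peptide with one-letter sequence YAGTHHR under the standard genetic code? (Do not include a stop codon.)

3072

Tyr: 2 codons.
Ala: 4 codons.
Gly: 4 codons.
Thr: 4 codons.
His: 2 codons.
His: 2 codons.
Arg: 6 codons.
2 × 4 × 4 × 4 × 2 × 2 × 6 = 3072.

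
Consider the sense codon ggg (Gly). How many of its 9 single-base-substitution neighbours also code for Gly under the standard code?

Position 1: none → 0 synonymous.
Position 2: none → 0 synonymous.
Position 3: GGT, GGC, GGA → 3 synonymous.
Total: 0 + 0 + 3 = 3.

3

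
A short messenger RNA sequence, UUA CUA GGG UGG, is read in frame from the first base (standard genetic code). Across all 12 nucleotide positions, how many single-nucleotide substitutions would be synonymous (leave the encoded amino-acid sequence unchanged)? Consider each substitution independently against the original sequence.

9

Codon 1 (UUA, Leu): 2 synonymous substitutions.
Codon 2 (CUA, Leu): 4 synonymous substitutions.
Codon 3 (GGG, Gly): 3 synonymous substitutions.
Codon 4 (UGG, Trp): 0 synonymous substitutions.
Total: 2 + 4 + 3 + 0 = 9.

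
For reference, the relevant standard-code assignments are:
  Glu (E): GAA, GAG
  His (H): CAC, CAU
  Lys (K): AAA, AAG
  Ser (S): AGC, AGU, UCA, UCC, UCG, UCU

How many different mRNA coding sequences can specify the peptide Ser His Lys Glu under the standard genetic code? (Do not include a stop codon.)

Ser: 6 codons.
His: 2 codons.
Lys: 2 codons.
Glu: 2 codons.
6 × 2 × 2 × 2 = 48.

48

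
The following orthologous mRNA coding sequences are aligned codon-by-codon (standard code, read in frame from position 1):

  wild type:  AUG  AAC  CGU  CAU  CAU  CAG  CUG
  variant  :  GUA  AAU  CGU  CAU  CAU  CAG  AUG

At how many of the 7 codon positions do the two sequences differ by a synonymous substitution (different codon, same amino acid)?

1

Codon 1: AUG Met / GUA Val — nonsynonymous.
Codon 2: AAC Asn / AAU Asn — synonymous.
Codon 3: CGU Arg / CGU Arg — identical.
Codon 4: CAU His / CAU His — identical.
Codon 5: CAU His / CAU His — identical.
Codon 6: CAG Gln / CAG Gln — identical.
Codon 7: CUG Leu / AUG Met — nonsynonymous.
Synonymous differences: 1.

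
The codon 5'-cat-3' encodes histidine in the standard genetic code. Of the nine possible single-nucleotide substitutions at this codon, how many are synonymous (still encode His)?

Position 1: none → 0 synonymous.
Position 2: none → 0 synonymous.
Position 3: CAC → 1 synonymous.
Total: 0 + 0 + 1 = 1.

1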